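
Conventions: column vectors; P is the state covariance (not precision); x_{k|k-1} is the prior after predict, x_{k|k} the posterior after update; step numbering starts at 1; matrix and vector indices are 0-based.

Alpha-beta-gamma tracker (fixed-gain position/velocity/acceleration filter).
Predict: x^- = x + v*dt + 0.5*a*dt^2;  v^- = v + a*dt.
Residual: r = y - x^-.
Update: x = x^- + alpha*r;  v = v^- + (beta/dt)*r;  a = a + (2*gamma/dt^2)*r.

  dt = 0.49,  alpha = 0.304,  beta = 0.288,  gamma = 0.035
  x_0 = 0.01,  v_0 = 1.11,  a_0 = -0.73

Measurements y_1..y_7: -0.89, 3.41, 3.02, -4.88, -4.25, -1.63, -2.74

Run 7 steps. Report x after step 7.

x_post = -5.4558

step 1: x_pred=0.4663  r=-1.3563  x^+=0.0540  v^+=-0.0449  a^+=-1.1254
step 2: x_pred=-0.1031  r=3.5131  x^+=0.9649  v^+=1.4686  a^+=-0.1012
step 3: x_pred=1.6723  r=1.3477  x^+=2.0820  v^+=2.2111  a^+=0.2917
step 4: x_pred=3.2005  r=-8.0805  x^+=0.7440  v^+=-2.3953  a^+=-2.0641
step 5: x_pred=-0.6775  r=-3.5725  x^+=-1.7635  v^+=-5.5065  a^+=-3.1056
step 6: x_pred=-4.8345  r=3.2045  x^+=-3.8604  v^+=-5.1447  a^+=-2.1714
step 7: x_pred=-6.6420  r=3.9020  x^+=-5.4558  v^+=-3.9153  a^+=-1.0338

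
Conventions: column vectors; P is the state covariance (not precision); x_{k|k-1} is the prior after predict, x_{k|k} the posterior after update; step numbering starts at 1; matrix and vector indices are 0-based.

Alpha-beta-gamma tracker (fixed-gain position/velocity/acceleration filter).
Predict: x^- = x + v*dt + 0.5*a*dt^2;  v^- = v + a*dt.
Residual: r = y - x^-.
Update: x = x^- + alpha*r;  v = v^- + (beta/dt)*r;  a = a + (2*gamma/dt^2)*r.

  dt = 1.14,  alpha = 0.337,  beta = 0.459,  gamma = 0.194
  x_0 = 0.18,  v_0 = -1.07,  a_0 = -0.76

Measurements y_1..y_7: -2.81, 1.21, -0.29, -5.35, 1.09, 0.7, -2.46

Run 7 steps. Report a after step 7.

a_post = -2.1624

step 1: x_pred=-1.5336  r=-1.2764  x^+=-1.9638  v^+=-2.4503  a^+=-1.1411
step 2: x_pred=-5.4986  r=6.7086  x^+=-3.2378  v^+=-1.0500  a^+=0.8618
step 3: x_pred=-3.8748  r=3.5848  x^+=-2.6667  v^+=1.3758  a^+=1.9321
step 4: x_pred=0.1571  r=-5.5071  x^+=-1.6988  v^+=1.3610  a^+=0.2879
step 5: x_pred=0.0399  r=1.0501  x^+=0.3938  v^+=2.1120  a^+=0.6014
step 6: x_pred=3.1923  r=-2.4923  x^+=2.3524  v^+=1.7942  a^+=-0.1427
step 7: x_pred=4.3050  r=-6.7650  x^+=2.0252  v^+=-1.0923  a^+=-2.1624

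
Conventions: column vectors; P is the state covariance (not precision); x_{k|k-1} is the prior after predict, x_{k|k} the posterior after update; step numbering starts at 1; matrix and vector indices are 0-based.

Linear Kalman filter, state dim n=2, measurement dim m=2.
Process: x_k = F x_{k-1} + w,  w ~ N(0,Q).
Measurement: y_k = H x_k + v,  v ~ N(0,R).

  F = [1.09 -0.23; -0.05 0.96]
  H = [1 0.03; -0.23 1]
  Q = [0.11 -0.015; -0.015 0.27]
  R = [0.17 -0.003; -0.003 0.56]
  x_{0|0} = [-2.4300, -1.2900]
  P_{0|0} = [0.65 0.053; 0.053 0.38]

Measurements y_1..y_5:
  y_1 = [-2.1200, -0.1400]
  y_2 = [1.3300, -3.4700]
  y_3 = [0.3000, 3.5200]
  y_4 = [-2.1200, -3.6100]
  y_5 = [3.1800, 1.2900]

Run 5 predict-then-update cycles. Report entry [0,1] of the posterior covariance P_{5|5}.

P_post[0,1] = -0.0148

step 1: x^-=[-2.3520, -1.1169]  P^-=[0.8758 -0.0783; -0.0783 0.6167]  S=[1.0417 -0.2637; -0.2637 1.2591]  K=[0.8261 -0.0492; 0.0742 0.5197]  nu=[0.2655, 0.4359]  x^+=[-2.1541, -0.8707]  P^+=[0.1405 0.0023; 0.0023 0.2913]
step 2: x^-=[-2.1477, -0.7281]  P^-=[0.2912 -0.0845; -0.0845 0.5386]  S=[0.4566 -0.1378; -0.1378 1.1529]  K=[0.6147 -0.0580; -0.0038 0.4836]  nu=[3.4996, -3.2358]  x^+=[0.1910, -2.3064]  P^+=[0.1050 -0.0102; -0.0102 0.2685]
step 3: x^-=[0.7387, -2.2237]  P^-=[0.2540 -0.0907; -0.0907 0.5187]  S=[0.4190 -0.1360; -0.1360 1.1339]  K=[0.5796 -0.0621; -0.0260 0.4727]  nu=[-0.3719, 5.9136]  x^+=[0.1561, 0.5815]  P^+=[0.0991 -0.0137; -0.0137 0.2617]
step 4: x^-=[0.0364, 0.5504]  P^-=[0.2485 -0.0927; -0.0927 0.5127]  S=[0.4134 -0.1368; -0.1368 1.1285]  K=[0.5734 -0.0632; -0.0316 0.4694]  nu=[-2.1729, -4.1521]  x^+=[-0.9470, -1.3298]  P^+=[0.0981 -0.0146; -0.0146 0.2596]
step 5: x^-=[-0.7264, -1.2292]  P^-=[0.2476 -0.0931; -0.0931 0.5109]  S=[0.4125 -0.1371; -0.1371 1.1268]  K=[0.5724 -0.0635; -0.0329 0.4684]  nu=[3.9433, 2.3522]  x^+=[1.3813, -0.2571]  P^+=[0.0979 -0.0148; -0.0148 0.2590]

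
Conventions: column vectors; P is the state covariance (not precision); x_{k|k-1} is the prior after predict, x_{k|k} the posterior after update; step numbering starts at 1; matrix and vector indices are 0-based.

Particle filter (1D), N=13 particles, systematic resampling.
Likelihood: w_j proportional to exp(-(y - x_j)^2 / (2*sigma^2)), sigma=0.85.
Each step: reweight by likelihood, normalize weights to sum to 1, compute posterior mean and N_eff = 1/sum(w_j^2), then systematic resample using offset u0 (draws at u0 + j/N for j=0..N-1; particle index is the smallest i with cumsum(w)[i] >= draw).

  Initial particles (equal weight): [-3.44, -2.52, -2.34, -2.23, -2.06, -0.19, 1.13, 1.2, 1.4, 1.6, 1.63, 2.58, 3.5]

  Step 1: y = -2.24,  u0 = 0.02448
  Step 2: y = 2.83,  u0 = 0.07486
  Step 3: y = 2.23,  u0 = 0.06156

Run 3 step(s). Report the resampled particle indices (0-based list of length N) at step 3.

resampled_idx = [2, 4, 4, 5, 6, 7, 8, 8, 9, 10, 11, 12, 12]

step 1: w=[0.0850, 0.2181, 0.2287, 0.2303, 0.2252, 0.0126, 0.0001, 0.0001, 0.0000, 0.0000, 0.0000, 0.0000, 0.0000]  mean=-2.3567  Neff=4.7398  idx=[0, 1, 1, 1, 2, 2, 2, 3, 3, 3, 4, 4, 4]
step 2: w=[0.0000, 0.0086, 0.0086, 0.0086, 0.0318, 0.0318, 0.0318, 0.0693, 0.0693, 0.0693, 0.2236, 0.2236, 0.2236]  mean=-2.1340  Neff=5.9652  idx=[5, 7, 8, 9, 10, 10, 10, 11, 11, 11, 12, 12, 12]
step 3: w=[0.0175, 0.0348, 0.0348, 0.0348, 0.0975, 0.0975, 0.0975, 0.0975, 0.0975, 0.0975, 0.0975, 0.0975, 0.0975]  mean=-2.0827  Neff=11.1618  idx=[2, 4, 4, 5, 6, 7, 8, 8, 9, 10, 11, 12, 12]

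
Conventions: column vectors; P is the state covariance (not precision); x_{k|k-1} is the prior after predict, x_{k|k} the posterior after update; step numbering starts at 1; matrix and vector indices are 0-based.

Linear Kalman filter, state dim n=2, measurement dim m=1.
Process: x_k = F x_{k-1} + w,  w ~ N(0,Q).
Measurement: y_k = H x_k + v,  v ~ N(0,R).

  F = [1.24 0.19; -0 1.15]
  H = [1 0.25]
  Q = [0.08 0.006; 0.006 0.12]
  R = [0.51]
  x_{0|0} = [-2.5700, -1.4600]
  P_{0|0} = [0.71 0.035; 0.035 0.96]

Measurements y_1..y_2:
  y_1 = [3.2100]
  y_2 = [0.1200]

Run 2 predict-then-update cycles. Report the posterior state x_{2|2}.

step 1: x^-=[-3.4642, -1.6790]  P^-=[1.2228 0.2657; 0.2657 1.3896]  S=[1.9525]  K=[0.6603; 0.3140]  nu=[7.0939]  x^+=[1.2200, 0.5484]  P^+=[0.3715 -0.1391; -0.1391 1.1971]
step 2: x^-=[1.6169, 0.6307]  P^-=[0.6289 0.0692; 0.0692 1.7032]  S=[1.2800]  K=[0.5049; 0.3867]  nu=[-1.6546]  x^+=[0.7816, -0.0091]  P^+=[0.3027 -0.1807; -0.1807 1.5118]

x_post = [0.7816, -0.0091]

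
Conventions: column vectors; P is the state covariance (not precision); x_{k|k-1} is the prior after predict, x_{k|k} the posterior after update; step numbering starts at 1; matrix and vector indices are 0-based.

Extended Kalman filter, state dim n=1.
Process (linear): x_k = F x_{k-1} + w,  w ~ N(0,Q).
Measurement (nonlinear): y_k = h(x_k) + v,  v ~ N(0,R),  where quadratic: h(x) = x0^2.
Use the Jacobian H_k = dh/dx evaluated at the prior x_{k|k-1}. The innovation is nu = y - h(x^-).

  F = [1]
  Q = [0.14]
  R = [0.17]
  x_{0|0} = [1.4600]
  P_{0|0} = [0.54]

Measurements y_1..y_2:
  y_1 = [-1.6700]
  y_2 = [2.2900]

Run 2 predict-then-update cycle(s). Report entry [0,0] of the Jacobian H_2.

step 1: x^-=[1.4600]  P^-=[0.6800]  H_jac=[2.9200]  S=[5.9680]  K=[0.3327]  nu=[-3.8016]  x^+=[0.1952]  P^+=[0.0194]
step 2: x^-=[0.1952]  P^-=[0.1594]  H_jac=[0.3903]  S=[0.1943]  K=[0.3202]  nu=[2.2519]  x^+=[0.9162]  P^+=[0.1395]

H_jac[0,0] = 0.3903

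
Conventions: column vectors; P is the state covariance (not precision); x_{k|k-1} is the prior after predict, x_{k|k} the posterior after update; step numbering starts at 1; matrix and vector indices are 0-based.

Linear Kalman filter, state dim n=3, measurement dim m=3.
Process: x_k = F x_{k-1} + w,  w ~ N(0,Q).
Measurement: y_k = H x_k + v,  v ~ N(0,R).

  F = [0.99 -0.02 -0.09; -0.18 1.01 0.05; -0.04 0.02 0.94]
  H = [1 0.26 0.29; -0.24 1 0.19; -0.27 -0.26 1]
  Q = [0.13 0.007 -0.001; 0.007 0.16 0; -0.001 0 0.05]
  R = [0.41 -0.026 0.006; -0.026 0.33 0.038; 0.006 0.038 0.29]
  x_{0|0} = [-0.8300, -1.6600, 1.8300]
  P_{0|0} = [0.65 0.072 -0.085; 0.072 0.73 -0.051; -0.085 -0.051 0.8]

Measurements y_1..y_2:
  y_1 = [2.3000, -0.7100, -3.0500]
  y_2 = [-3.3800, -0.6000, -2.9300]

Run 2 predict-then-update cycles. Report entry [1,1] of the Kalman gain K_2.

step 1: x^-=[-0.9532, -1.4357, 1.7202]  P^-=[0.7859 -0.0558 -0.1716; -0.0558 0.8979 0.0199; -0.1716 0.0199 0.7626]  S=[1.1952 -0.0054 -0.1818; -0.0054 1.3508 0.0809; -0.1818 0.0809 1.2450]  K=[0.5724 -0.1908 -0.2006; 0.1284 0.6891 -0.1854; 0.1466 0.1136 0.6596]  nu=[3.1276, 0.1701, -5.4008]  x^+=[1.8882, 0.0844, -1.3641]  P^+=[0.2459 -0.0260 -0.0024; -0.0260 0.2070 0.0200; -0.0024 0.0200 0.2010]
step 2: x^-=[1.9904, -0.3228, -1.3561]  P^-=[0.3742 -0.0700 -0.0310; -0.0700 0.3911 0.0359; -0.0310 0.0359 0.2291]  S=[0.7810 -0.0587 -0.0539; -0.0587 0.8010 0.0618; -0.0539 0.0618 0.5610]  K=[0.4220 -0.1648 -0.1442; 0.0848 0.5343 -0.1342; 0.0917 0.0839 0.4061]  nu=[-4.8932, 0.4582, -1.1204]  x^+=[0.0113, -0.3426, -2.2213]  P^+=[0.1840 -0.0262 -0.0027; -0.0262 0.1596 0.0163; -0.0027 0.0163 0.1250]

K[1,1] = 0.5343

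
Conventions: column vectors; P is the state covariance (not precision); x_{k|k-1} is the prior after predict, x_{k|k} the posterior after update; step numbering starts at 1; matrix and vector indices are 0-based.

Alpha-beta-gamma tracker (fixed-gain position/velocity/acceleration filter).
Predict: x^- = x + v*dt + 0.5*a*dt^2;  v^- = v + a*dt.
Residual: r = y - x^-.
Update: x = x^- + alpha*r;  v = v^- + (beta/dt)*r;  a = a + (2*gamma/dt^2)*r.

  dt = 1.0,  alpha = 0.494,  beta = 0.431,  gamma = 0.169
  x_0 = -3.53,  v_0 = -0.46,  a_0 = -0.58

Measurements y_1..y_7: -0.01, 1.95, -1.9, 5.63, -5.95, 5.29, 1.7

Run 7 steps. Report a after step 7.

a_post = 0.3187

step 1: x_pred=-4.2800  r=4.2700  x^+=-2.1706  v^+=0.8004  a^+=0.8633
step 2: x_pred=-0.9386  r=2.8886  x^+=0.4884  v^+=2.9086  a^+=1.8396
step 3: x_pred=4.3168  r=-6.2168  x^+=1.2457  v^+=2.0688  a^+=-0.2617
step 4: x_pred=3.1837  r=2.4463  x^+=4.3922  v^+=2.8615  a^+=0.5652
step 5: x_pred=7.5363  r=-13.4863  x^+=0.8741  v^+=-2.3859  a^+=-3.9932
step 6: x_pred=-3.5084  r=8.7984  x^+=0.8380  v^+=-2.5869  a^+=-1.0193
step 7: x_pred=-2.2586  r=3.9586  x^+=-0.3030  v^+=-1.9001  a^+=0.3187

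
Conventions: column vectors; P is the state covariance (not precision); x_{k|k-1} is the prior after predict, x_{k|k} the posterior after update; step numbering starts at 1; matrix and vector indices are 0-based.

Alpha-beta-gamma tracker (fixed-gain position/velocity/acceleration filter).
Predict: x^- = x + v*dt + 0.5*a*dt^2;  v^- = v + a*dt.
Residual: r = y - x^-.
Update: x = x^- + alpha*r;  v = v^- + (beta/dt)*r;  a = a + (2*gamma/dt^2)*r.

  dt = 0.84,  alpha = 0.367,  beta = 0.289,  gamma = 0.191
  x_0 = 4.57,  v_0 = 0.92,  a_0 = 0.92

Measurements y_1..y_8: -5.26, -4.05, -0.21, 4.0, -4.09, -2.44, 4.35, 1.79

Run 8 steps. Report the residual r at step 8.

step 1: x_pred=5.6674  r=-10.9274  x^+=1.6570  v^+=-2.0667  a^+=-4.9959
step 2: x_pred=-1.8416  r=-2.2084  x^+=-2.6521  v^+=-7.0231  a^+=-6.1915
step 3: x_pred=-10.7358  r=10.5258  x^+=-6.8729  v^+=-8.6026  a^+=-0.4930
step 4: x_pred=-14.2729  r=18.2729  x^+=-7.5668  v^+=-2.7299  a^+=9.3997
step 5: x_pred=-6.5437  r=2.4537  x^+=-5.6432  v^+=6.0100  a^+=10.7281
step 6: x_pred=3.1901  r=-5.6301  x^+=1.1238  v^+=13.0845  a^+=7.6800
step 7: x_pred=14.8244  r=-10.4744  x^+=10.9803  v^+=15.9321  a^+=2.0094
step 8: x_pred=25.0721  r=-23.2821  x^+=16.5276  v^+=9.6098  a^+=-10.5952

resid = -23.2821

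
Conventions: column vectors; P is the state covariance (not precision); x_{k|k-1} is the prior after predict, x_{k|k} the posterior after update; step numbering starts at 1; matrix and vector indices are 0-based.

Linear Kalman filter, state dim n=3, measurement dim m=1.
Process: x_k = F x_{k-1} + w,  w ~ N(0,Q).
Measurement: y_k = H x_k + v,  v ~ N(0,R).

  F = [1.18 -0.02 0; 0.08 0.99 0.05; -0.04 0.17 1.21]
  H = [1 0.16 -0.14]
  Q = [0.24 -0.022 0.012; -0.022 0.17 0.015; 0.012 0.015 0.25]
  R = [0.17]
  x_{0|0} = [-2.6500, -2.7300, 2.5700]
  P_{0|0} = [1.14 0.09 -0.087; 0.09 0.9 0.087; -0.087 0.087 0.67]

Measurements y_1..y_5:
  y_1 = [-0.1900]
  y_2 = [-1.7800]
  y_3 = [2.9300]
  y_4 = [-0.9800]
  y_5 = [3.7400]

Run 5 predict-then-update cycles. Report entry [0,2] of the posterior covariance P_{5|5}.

P_post[0,2] = 0.8697

step 1: x^-=[-3.0724, -2.7862, 2.7516]  P^-=[1.8234 0.1676 -0.1531; 0.1676 1.0832 0.2977; -0.1531 0.2977 1.3018]  S=[2.1298]  K=[0.8788; 0.1405; -0.1351]  nu=[3.7134]  x^+=[0.1909, -2.2645, 2.2500]  P^+=[0.1786 -0.0954 0.0997; -0.0954 1.0412 0.3381; 0.0997 0.3381 1.2629]
step 2: x^-=[0.2706, -2.1141, 2.3299]  P^-=[0.4936 -0.1315 0.1151; -0.1315 1.2139 0.6859; 0.1151 0.6859 2.2602]  S=[0.6340]  K=[0.7200; -0.0525; -0.1445]  nu=[-1.3861]  x^+=[-0.7275, -2.0414, 2.5302]  P^+=[0.1649 -0.1075 0.1810; -0.1075 1.2122 0.6811; 0.1810 0.6811 2.2469]
step 3: x^-=[-0.8176, -1.9526, 2.7437]  P^-=[0.4752 -0.1459 0.2204; -0.1459 1.4166 1.1961; 0.2204 1.1961 3.8392]  S=[0.5948]  K=[0.7079; -0.1457; -0.2113]  nu=[4.4441]  x^+=[2.3284, -2.6001, 1.8045]  P^+=[0.1772 -0.0845 0.3094; -0.0845 1.4040 1.1778; 0.3094 1.1778 3.8126]
step 4: x^-=[2.7995, -2.2976, 1.6483]  P^-=[0.4913 -0.1146 0.3951; -0.1146 1.6624 1.9338; 0.3951 1.9338 6.3286]  S=[0.5939]  K=[0.7031; -0.2009; -0.3056]  nu=[-3.1811]  x^+=[0.5628, -1.6584, 2.6205]  P^+=[0.1976 -0.0307 0.5227; -0.0307 1.6384 1.8973; 0.5227 1.8973 6.2732]
step 5: x^-=[0.6972, -1.4658, 2.8663]  P^-=[0.5173 -0.0426 0.6913; -0.0426 1.9799 3.0089; 0.6913 3.0089 10.2126]  S=[0.5961]  K=[0.6939; -0.2468; -0.4311]  nu=[3.6786]  x^+=[3.2500, -2.3735, 1.2804]  P^+=[0.2302 0.0594 0.8697; 0.0594 1.9436 2.9455; 0.8697 2.9455 10.1018]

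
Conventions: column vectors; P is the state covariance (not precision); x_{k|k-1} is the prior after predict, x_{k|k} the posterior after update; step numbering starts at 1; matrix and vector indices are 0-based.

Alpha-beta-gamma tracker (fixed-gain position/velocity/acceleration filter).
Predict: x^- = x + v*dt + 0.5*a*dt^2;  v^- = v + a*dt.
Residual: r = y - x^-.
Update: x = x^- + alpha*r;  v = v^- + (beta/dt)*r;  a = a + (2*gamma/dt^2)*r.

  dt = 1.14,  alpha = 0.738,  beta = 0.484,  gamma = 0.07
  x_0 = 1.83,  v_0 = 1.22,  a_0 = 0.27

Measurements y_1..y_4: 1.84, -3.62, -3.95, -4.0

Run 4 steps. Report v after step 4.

v_post = -1.7515

step 1: x_pred=3.3962  r=-1.5562  x^+=2.2477  v^+=0.8671  a^+=0.1024
step 2: x_pred=3.3027  r=-6.9227  x^+=-1.8062  v^+=-1.9554  a^+=-0.6434
step 3: x_pred=-4.4534  r=0.5034  x^+=-4.0819  v^+=-2.4751  a^+=-0.5892
step 4: x_pred=-7.2863  r=3.2863  x^+=-4.8610  v^+=-1.7515  a^+=-0.2351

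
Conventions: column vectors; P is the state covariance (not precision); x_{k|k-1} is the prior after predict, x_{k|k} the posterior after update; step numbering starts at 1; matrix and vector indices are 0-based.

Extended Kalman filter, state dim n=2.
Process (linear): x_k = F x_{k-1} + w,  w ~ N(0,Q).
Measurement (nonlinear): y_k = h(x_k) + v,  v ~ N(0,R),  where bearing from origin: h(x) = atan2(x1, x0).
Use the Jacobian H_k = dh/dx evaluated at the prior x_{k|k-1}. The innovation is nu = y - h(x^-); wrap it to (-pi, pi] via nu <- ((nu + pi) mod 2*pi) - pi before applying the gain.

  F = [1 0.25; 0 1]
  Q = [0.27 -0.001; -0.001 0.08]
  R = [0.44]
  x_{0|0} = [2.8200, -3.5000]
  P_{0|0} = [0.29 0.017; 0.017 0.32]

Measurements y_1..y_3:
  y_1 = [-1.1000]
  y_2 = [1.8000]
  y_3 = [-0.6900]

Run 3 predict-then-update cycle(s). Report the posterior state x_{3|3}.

x_post = [1.9783, -2.9202]

step 1: x^-=[1.9450, -3.5000]  P^-=[0.5885 0.0960; 0.0960 0.4000]  H_jac=[0.2183 0.1213]  S=[0.4790]  K=[0.2925; 0.1451]  nu=[-0.0364]  x^+=[1.9343, -3.5053]  P^+=[0.5475 0.0757; 0.0757 0.3899]
step 2: x^-=[1.0580, -3.5053]  P^-=[0.8797 0.1722; 0.1722 0.4699]  H_jac=[0.2615 0.0789]  S=[0.5102]  K=[0.4775; 0.1609]  nu=[3.0777]  x^+=[2.5276, -3.0100]  P^+=[0.7634 0.1330; 0.1330 0.4567]
step 3: x^-=[1.7751, -3.0100]  P^-=[1.1284 0.2461; 0.2461 0.5367]  H_jac=[0.2465 0.1454]  S=[0.5375]  K=[0.5840; 0.2580]  nu=[0.3480]  x^+=[1.9783, -2.9202]  P^+=[0.9451 0.1651; 0.1651 0.5009]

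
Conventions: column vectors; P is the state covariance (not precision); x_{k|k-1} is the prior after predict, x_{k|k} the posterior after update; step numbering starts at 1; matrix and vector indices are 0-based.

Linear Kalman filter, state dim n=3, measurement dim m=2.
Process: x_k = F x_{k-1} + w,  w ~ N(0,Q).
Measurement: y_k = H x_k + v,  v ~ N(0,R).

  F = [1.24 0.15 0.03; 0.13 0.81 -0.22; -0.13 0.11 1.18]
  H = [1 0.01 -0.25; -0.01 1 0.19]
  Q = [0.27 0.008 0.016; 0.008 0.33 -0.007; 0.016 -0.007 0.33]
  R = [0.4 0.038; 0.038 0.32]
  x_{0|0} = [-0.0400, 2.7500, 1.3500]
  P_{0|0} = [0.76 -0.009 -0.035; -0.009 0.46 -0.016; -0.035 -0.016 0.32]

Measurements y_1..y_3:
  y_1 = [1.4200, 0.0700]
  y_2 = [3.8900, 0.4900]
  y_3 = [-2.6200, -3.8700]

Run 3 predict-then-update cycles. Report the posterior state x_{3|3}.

x_post = [0.3570, -2.6296, 2.3961]

step 1: x^-=[0.4034, 1.9253, 1.9007]  P^-=[1.4431 0.1846 -0.1426; 0.1846 0.6659 -0.0824; -0.1426 -0.0824 0.8008]  S=[1.9686 0.1698; 0.1698 0.9805]  K=[0.7507 0.0159; 0.0514 0.6524; -0.1836 0.1044]  nu=[1.4725, -2.2124]  x^+=[1.4736, 0.5575, 1.3995]  P^+=[0.3293 0.0152 0.1142; 0.0152 0.2320 -0.1112; 0.1142 -0.1112 0.7303]
step 2: x^-=[1.9528, 0.3353, 1.5211]  P^-=[0.7954 0.0703 0.1410; 0.0703 0.5594 -0.2657; 0.1410 -0.2657 1.2909]  S=[1.2083 0.1377; 0.1377 0.8232]  K=[0.6293 0.0030; 0.0483 0.6093; -0.1525 -0.0010]  nu=[2.3141, -0.1148]  x^+=[3.4087, 0.3772, 1.1684]  P^+=[0.3163 -0.0208 0.2571; -0.0208 0.2429 -0.2435; 0.2571 -0.2435 1.2628]
step 3: x^-=[4.3185, 0.4916, 0.9771]  P^-=[0.7722 -0.0082 0.3426; -0.0082 0.6235 -0.4967; 0.3426 -0.4967 1.9551]  S=[1.1255 0.1247; 0.1247 0.8243]  K=[0.6136 -0.0331; 0.0381 0.6363; -0.1190 -0.1380]  nu=[-6.6991, -4.5041]  x^+=[0.3570, -2.6296, 2.3961]  P^+=[0.3526 -0.0657 0.4311; -0.0657 0.2821 -0.4091; 0.4311 -0.4091 1.9194]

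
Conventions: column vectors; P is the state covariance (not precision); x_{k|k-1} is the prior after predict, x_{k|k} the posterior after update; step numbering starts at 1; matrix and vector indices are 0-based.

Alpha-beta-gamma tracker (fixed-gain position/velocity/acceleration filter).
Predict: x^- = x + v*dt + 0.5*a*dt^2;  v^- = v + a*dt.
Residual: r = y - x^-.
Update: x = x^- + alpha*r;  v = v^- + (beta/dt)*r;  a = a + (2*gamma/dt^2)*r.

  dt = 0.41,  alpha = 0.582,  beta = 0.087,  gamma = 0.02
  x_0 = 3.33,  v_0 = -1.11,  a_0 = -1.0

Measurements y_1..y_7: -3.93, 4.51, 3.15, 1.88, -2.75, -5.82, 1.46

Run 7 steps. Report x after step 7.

step 1: x_pred=2.7909  r=-6.7209  x^+=-1.1207  v^+=-2.9461  a^+=-2.5993
step 2: x_pred=-2.5471  r=7.0571  x^+=1.5601  v^+=-2.5143  a^+=-0.9200
step 3: x_pred=0.4519  r=2.6981  x^+=2.0222  v^+=-2.3190  a^+=-0.2780
step 4: x_pred=1.0480  r=0.8320  x^+=1.5322  v^+=-2.2565  a^+=-0.0800
step 5: x_pred=0.6004  r=-3.3504  x^+=-1.3495  v^+=-3.0002  a^+=-0.8772
step 6: x_pred=-2.6534  r=-3.1666  x^+=-4.4963  v^+=-4.0318  a^+=-1.6308
step 7: x_pred=-6.2865  r=7.7465  x^+=-1.7780  v^+=-3.0567  a^+=0.2125

x_post = -1.7780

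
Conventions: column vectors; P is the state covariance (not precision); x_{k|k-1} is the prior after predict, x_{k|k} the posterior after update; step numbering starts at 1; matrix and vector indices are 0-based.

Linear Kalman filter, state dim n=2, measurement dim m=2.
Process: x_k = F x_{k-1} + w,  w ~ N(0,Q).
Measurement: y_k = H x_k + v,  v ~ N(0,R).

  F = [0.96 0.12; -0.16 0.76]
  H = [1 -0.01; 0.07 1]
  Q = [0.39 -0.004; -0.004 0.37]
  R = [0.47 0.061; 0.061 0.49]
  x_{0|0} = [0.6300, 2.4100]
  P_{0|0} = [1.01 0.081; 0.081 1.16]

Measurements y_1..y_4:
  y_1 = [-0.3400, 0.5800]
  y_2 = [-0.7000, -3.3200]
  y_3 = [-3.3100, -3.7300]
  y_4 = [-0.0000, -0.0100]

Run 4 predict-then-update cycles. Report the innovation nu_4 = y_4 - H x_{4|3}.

step 1: x^-=[0.8940, 1.7308]  P^-=[1.3562 0.0042; 0.0042 1.0462]  S=[1.8262 0.1497; 0.1497 1.5434]  K=[0.7432 -0.0078; -0.0595 0.6838]  nu=[-1.2167, -1.2134]  x^+=[-0.0008, 0.9735]  P^+=[0.3490 0.0171; 0.0171 0.3302]
step 2: x^-=[0.1161, 0.7400]  P^-=[0.7203 -0.0154; -0.0154 0.5655]  S=[1.1907 0.0904; 0.0904 1.0569]  K=[0.6065 -0.0187; -0.0586 0.5391]  nu=[-0.8087, -4.0681]  x^+=[-0.2983, -1.4057]  P^+=[0.2840 0.0079; 0.0079 0.2600]
step 3: x^-=[-0.4550, -1.0206]  P^-=[0.6573 -0.0183; -0.0183 0.5255]  S=[1.1277 0.0835; 0.0835 1.0162]  K=[0.5846 -0.0207; -0.0594 0.5208]  nu=[-2.8652, -2.6776]  x^+=[-2.0744, -2.2448]  P^+=[0.2735 0.0064; 0.0064 0.2511]
step 4: x^-=[-2.2608, -1.3741]  P^-=[0.6472 -0.0186; -0.0186 0.5205]  S=[1.1176 0.0825; 0.0825 1.0111]  K=[0.5808 -0.0210; -0.0596 0.5184]  nu=[2.2470, 1.5224]  x^+=[-0.9877, -0.7188]  P^+=[0.2718 0.0061; 0.0061 0.2499]

innov = [2.2470, 1.5224]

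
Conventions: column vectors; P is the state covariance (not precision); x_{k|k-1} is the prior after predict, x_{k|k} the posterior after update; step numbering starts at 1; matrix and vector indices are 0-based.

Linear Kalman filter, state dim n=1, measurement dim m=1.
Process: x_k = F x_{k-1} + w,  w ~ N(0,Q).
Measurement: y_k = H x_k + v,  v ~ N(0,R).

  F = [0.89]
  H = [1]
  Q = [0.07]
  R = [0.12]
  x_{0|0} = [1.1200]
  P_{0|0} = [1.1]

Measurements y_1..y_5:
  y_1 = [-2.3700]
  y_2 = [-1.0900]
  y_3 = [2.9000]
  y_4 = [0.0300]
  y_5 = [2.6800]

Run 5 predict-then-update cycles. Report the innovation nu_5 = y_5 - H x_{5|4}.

step 1: x^-=[0.9968]  P^-=[0.9413]  S=[1.0613]  K=[0.8869]  nu=[-3.3668]  x^+=[-1.9893]  P^+=[0.1064]
step 2: x^-=[-1.7705]  P^-=[0.1543]  S=[0.2743]  K=[0.5625]  nu=[0.6805]  x^+=[-1.3877]  P^+=[0.0675]
step 3: x^-=[-1.2351]  P^-=[0.1235]  S=[0.2435]  K=[0.5071]  nu=[4.1351]  x^+=[0.8619]  P^+=[0.0609]
step 4: x^-=[0.7671]  P^-=[0.1182]  S=[0.2382]  K=[0.4962]  nu=[-0.7371]  x^+=[0.4013]  P^+=[0.0595]
step 5: x^-=[0.3572]  P^-=[0.1172]  S=[0.2372]  K=[0.4940]  nu=[2.3228]  x^+=[1.5047]  P^+=[0.0593]

innov = [2.3228]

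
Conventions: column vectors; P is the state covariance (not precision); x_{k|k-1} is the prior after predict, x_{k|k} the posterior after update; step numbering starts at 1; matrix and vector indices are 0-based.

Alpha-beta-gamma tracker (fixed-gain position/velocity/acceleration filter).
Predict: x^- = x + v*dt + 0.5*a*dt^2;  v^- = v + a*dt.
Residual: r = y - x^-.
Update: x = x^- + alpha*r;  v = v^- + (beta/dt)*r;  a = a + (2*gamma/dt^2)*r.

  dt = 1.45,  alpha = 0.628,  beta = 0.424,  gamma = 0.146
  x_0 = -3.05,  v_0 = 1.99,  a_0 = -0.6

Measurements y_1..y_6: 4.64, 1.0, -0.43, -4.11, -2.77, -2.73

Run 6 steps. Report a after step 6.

step 1: x_pred=-0.7952  r=5.4352  x^+=2.6181  v^+=2.7093  a^+=0.1549
step 2: x_pred=6.7094  r=-5.7094  x^+=3.1239  v^+=1.2644  a^+=-0.6381
step 3: x_pred=4.2865  r=-4.7165  x^+=1.3245  v^+=-1.0400  a^+=-1.2931
step 4: x_pred=-1.5429  r=-2.5671  x^+=-3.1550  v^+=-3.6657  a^+=-1.6496
step 5: x_pred=-10.2044  r=7.4344  x^+=-5.5356  v^+=-3.8837  a^+=-0.6171
step 6: x_pred=-11.8158  r=9.0858  x^+=-6.1099  v^+=-2.1218  a^+=0.6447

a_post = 0.6447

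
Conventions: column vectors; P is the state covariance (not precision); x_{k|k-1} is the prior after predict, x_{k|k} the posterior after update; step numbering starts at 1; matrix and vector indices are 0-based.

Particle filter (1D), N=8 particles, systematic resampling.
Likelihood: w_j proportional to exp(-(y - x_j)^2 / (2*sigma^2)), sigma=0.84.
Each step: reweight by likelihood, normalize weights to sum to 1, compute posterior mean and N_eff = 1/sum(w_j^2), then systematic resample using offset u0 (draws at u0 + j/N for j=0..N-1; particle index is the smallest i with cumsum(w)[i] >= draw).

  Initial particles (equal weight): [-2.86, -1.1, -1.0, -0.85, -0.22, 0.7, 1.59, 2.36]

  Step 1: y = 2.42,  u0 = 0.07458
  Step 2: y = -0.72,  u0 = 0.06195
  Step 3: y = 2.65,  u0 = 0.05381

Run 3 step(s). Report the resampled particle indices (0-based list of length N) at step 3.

step 1: w=[0.0000, 0.0001, 0.0001, 0.0003, 0.0041, 0.0705, 0.3523, 0.5725]  mean=1.9593  Neff=2.1887  idx=[5, 6, 6, 7, 7, 7, 7, 7]
step 2: w=[0.8228, 0.0783, 0.0783, 0.0041, 0.0041, 0.0041, 0.0041, 0.0041]  mean=0.8737  Neff=1.4508  idx=[0, 0, 0, 0, 0, 0, 0, 2]
step 3: w=[0.0731, 0.0731, 0.0731, 0.0731, 0.0731, 0.0731, 0.0731, 0.4881]  mean=1.1344  Neff=3.6274  idx=[0, 2, 4, 5, 7, 7, 7, 7]

resampled_idx = [0, 2, 4, 5, 7, 7, 7, 7]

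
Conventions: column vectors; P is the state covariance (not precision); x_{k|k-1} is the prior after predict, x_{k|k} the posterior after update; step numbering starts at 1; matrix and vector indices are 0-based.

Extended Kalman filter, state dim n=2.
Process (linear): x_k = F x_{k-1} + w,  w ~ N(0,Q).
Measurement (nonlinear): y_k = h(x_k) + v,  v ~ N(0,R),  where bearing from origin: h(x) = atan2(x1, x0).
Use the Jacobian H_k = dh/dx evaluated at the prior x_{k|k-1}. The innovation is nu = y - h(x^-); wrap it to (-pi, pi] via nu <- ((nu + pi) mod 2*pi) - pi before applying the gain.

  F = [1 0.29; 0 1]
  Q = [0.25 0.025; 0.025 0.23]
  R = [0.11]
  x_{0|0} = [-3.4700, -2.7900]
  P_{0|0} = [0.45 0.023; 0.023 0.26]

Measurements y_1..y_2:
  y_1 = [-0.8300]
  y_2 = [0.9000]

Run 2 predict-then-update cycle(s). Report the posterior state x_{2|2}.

x_post = [-6.3161, -2.3776]

step 1: x^-=[-4.2791, -2.7900]  P^-=[0.7352 0.1234; 0.1234 0.4900]  H_jac=[0.1069 -0.1640]  S=[0.1273]  K=[0.4587; -0.5277]  nu=[1.7338]  x^+=[-3.4838, -3.7050]  P^+=[0.7084 0.1542; 0.1542 0.4546]
step 2: x^-=[-4.5583, -3.7050]  P^-=[1.0861 0.3110; 0.3110 0.6846]  H_jac=[0.1074 -0.1321]  S=[0.1256]  K=[0.6012; -0.4539]  nu=[-2.9241]  x^+=[-6.3161, -2.3776]  P^+=[1.0407 0.3453; 0.3453 0.6587]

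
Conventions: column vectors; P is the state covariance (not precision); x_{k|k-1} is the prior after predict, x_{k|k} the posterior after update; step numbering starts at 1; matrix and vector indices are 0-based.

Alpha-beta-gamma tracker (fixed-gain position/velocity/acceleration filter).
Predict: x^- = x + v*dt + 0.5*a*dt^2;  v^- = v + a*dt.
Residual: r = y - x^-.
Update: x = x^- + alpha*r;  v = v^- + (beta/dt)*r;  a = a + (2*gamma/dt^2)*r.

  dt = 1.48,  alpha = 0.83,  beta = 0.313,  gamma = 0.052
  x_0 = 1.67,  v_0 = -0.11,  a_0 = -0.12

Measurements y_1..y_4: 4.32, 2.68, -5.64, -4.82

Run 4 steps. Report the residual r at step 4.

step 1: x_pred=1.3758  r=2.9442  x^+=3.8195  v^+=0.3351  a^+=0.0198
step 2: x_pred=4.3371  r=-1.6571  x^+=2.9617  v^+=0.0139  a^+=-0.0589
step 3: x_pred=2.9178  r=-8.5578  x^+=-4.1852  v^+=-1.8831  a^+=-0.4652
step 4: x_pred=-7.4817  r=2.6617  x^+=-5.2725  v^+=-2.0087  a^+=-0.3388

resid = 2.6617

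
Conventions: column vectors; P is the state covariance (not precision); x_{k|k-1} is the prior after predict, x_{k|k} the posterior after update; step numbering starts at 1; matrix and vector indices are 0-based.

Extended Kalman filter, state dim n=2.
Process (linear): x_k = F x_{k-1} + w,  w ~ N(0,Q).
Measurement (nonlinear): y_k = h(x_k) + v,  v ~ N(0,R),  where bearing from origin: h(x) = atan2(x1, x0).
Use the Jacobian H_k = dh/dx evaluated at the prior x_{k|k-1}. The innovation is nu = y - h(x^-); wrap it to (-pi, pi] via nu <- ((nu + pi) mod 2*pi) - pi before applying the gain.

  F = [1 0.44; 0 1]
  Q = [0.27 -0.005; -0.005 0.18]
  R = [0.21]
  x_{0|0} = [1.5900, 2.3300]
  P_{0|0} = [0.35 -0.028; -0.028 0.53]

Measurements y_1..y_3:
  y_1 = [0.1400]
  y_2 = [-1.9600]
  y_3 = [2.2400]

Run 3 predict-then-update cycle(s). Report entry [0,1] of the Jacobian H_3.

step 1: x^-=[2.6152, 2.3300]  P^-=[0.6980 0.2002; 0.2002 0.7100]  H_jac=[-0.1899 0.2132]  S=[0.2512]  K=[-0.3578; 0.4511]  nu=[-0.5878]  x^+=[2.8255, 2.0649]  P^+=[0.6658 0.2407; 0.2407 0.6589]
step 2: x^-=[3.7340, 2.0649]  P^-=[1.2752 0.5257; 0.5257 0.8389]  H_jac=[-0.1134 0.2051]  S=[0.2372]  K=[-0.1552; 0.4739]  nu=[-2.4651]  x^+=[4.1166, 0.8966]  P^+=[1.2695 0.5431; 0.5431 0.7856]
step 3: x^-=[4.5111, 0.8966]  P^-=[2.1695 0.8838; 0.8838 0.9656]  H_jac=[-0.0424 0.2133]  S=[0.2418]  K=[0.3991; 0.6966]  nu=[2.0438]  x^+=[5.3268, 2.3203]  P^+=[2.1310 0.8165; 0.8165 0.8482]

H_jac[0,1] = 0.2133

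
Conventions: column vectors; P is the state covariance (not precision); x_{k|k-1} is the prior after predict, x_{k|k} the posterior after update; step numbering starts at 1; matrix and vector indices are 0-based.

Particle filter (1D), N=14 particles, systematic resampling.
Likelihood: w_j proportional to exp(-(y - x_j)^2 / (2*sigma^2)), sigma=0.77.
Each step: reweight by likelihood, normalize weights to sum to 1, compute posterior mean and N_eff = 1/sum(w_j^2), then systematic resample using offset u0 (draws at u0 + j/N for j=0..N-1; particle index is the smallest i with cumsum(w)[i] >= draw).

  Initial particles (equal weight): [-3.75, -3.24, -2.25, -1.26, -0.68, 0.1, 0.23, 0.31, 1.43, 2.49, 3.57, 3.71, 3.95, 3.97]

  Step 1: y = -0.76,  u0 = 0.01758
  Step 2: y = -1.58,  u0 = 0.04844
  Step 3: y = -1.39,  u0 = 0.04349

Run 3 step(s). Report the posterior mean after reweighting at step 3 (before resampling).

post_mean = -1.1187

step 1: w=[0.0002, 0.0017, 0.0461, 0.2428, 0.2981, 0.1606, 0.1311, 0.1141, 0.0053, 0.0000, 0.0000, 0.0000, 0.0000, 0.0000]  mean=-0.5291  Neff=4.8547  idx=[2, 3, 3, 3, 4, 4, 4, 4, 5, 5, 5, 6, 6, 7]
step 2: w=[0.1159, 0.1552, 0.1552, 0.1552, 0.0855, 0.0855, 0.0855, 0.0855, 0.0157, 0.0157, 0.0157, 0.0107, 0.0107, 0.0083]  mean=-1.0677  Neff=8.6248  idx=[0, 1, 1, 1, 2, 2, 3, 3, 4, 5, 6, 6, 7, 11]
step 3: w=[0.0496, 0.0912, 0.0912, 0.0912, 0.0912, 0.0912, 0.0912, 0.0912, 0.0604, 0.0604, 0.0604, 0.0604, 0.0604, 0.0101]  mean=-1.1187  Neff=12.6591  idx=[0, 1, 2, 3, 4, 4, 5, 6, 7, 7, 9, 10, 11, 12]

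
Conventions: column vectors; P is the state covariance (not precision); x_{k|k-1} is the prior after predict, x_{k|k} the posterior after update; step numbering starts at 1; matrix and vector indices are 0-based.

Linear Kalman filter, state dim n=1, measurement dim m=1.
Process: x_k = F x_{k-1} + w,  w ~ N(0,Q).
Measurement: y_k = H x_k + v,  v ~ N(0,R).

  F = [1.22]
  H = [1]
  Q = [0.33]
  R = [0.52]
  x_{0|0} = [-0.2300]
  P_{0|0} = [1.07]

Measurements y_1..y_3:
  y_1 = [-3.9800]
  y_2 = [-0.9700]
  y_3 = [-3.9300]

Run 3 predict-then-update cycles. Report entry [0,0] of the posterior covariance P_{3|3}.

step 1: x^-=[-0.2806]  P^-=[1.9226]  S=[2.4426]  K=[0.7871]  nu=[-3.6994]  x^+=[-3.1924]  P^+=[0.4093]
step 2: x^-=[-3.8948]  P^-=[0.9392]  S=[1.4592]  K=[0.6436]  nu=[2.9248]  x^+=[-2.0123]  P^+=[0.3347]
step 3: x^-=[-2.4550]  P^-=[0.8282]  S=[1.3482]  K=[0.6143]  nu=[-1.4750]  x^+=[-3.3611]  P^+=[0.3194]

P_post[0,0] = 0.3194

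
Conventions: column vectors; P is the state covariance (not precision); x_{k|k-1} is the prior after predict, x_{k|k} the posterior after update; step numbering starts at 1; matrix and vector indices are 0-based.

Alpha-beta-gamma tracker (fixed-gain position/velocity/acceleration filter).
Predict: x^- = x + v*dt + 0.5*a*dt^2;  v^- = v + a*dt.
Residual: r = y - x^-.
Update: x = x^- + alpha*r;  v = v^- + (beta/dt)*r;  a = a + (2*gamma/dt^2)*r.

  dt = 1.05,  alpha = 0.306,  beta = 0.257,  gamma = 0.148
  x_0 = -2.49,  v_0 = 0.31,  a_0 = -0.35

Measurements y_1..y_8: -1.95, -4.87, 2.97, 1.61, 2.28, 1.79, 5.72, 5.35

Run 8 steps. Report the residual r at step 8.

resid = -7.0475

step 1: x_pred=-2.3574  r=0.4074  x^+=-2.2328  v^+=0.0422  a^+=-0.2406
step 2: x_pred=-2.3211  r=-2.5489  x^+=-3.1010  v^+=-0.8343  a^+=-0.9250
step 3: x_pred=-4.4869  r=7.4569  x^+=-2.2051  v^+=0.0197  a^+=1.0771
step 4: x_pred=-1.5907  r=3.2007  x^+=-0.6113  v^+=1.9340  a^+=1.9364
step 5: x_pred=2.4869  r=-0.2069  x^+=2.4236  v^+=3.9166  a^+=1.8809
step 6: x_pred=7.5729  r=-5.7829  x^+=5.8033  v^+=4.4761  a^+=0.3283
step 7: x_pred=10.6842  r=-4.9642  x^+=9.1652  v^+=3.6058  a^+=-1.0045
step 8: x_pred=12.3975  r=-7.0475  x^+=10.2409  v^+=0.8261  a^+=-2.8966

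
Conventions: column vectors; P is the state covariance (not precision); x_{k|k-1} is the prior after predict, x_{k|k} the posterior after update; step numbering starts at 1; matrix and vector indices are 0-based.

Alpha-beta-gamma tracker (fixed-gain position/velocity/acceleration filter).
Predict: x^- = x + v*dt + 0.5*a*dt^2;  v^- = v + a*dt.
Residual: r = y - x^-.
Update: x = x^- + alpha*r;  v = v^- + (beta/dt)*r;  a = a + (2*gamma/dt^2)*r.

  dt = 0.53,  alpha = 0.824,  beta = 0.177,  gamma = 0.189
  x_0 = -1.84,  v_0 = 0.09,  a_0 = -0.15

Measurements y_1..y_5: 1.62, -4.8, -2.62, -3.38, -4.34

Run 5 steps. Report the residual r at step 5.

step 1: x_pred=-1.8134  r=3.4334  x^+=1.0157  v^+=1.1571  a^+=4.4702
step 2: x_pred=2.2568  r=-7.0568  x^+=-3.5580  v^+=1.1696  a^+=-5.0260
step 3: x_pred=-3.6440  r=1.0240  x^+=-2.8002  v^+=-1.1522  a^+=-3.6480
step 4: x_pred=-3.9233  r=0.5433  x^+=-3.4756  v^+=-2.9042  a^+=-2.9170
step 5: x_pred=-5.4245  r=1.0845  x^+=-4.5309  v^+=-4.0880  a^+=-1.4575

resid = 1.0845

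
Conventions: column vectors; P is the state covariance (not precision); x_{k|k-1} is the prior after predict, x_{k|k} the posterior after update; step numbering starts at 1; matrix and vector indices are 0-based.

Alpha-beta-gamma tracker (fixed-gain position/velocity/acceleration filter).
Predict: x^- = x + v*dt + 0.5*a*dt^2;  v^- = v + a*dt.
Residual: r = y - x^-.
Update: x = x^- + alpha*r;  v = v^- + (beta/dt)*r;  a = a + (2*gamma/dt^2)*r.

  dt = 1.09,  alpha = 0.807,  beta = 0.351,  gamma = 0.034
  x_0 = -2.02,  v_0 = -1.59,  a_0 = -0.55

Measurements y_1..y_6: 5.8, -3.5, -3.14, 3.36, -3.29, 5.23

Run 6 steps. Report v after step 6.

v_post = 1.4502

step 1: x_pred=-4.0798  r=9.8798  x^+=3.8932  v^+=0.9920  a^+=0.0155
step 2: x_pred=4.9836  r=-8.4836  x^+=-1.8627  v^+=-1.7230  a^+=-0.4701
step 3: x_pred=-4.0200  r=0.8800  x^+=-3.3098  v^+=-1.9521  a^+=-0.4197
step 4: x_pred=-5.6869  r=9.0469  x^+=1.6139  v^+=0.5037  a^+=0.0981
step 5: x_pred=2.2213  r=-5.5113  x^+=-2.2263  v^+=-1.1641  a^+=-0.2174
step 6: x_pred=-3.6243  r=8.8543  x^+=3.5211  v^+=1.4502  a^+=0.2894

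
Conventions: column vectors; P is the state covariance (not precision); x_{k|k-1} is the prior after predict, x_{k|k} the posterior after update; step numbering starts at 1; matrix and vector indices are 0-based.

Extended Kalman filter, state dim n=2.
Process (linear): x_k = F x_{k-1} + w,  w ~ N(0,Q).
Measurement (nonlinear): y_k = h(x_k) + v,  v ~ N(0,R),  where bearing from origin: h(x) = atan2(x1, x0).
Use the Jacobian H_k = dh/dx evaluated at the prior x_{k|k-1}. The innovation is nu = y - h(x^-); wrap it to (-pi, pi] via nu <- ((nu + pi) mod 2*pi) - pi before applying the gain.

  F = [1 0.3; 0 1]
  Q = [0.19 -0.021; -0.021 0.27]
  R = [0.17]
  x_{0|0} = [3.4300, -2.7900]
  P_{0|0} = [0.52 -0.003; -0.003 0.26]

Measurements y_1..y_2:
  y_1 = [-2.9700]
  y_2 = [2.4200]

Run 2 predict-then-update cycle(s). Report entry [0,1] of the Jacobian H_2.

step 1: x^-=[2.5930, -2.7900]  P^-=[0.7316 0.0540; 0.0540 0.5300]  H_jac=[0.1923 0.1787]  S=[0.2177]  K=[0.6906; 0.4828]  nu=[-2.1480]  x^+=[1.1096, -3.8271]  P^+=[0.6278 -0.0186; -0.0186 0.4792]
step 2: x^-=[-0.0386, -3.8271]  P^-=[0.8497 0.1042; 0.1042 0.7492]  H_jac=[0.2613 -0.0026]  S=[0.2279]  K=[0.9731; 0.1108]  nu=[-2.2823]  x^+=[-2.2595, -4.0800]  P^+=[0.6340 0.0796; 0.0796 0.7465]

H_jac[0,1] = -0.0026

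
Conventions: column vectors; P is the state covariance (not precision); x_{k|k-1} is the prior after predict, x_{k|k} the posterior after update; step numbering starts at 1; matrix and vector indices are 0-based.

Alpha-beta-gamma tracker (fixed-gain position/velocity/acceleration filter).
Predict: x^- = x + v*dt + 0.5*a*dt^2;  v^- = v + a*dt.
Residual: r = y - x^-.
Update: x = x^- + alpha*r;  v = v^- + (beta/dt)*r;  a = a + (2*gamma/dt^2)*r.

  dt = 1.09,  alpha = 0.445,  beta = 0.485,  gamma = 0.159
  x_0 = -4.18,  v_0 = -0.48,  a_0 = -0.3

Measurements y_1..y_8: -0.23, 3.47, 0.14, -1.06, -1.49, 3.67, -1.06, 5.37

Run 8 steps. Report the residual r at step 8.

step 1: x_pred=-4.8814  r=4.6514  x^+=-2.8115  v^+=1.2627  a^+=0.9450
step 2: x_pred=-0.8739  r=4.3439  x^+=1.0592  v^+=4.2255  a^+=2.1076
step 3: x_pred=6.9170  r=-6.7770  x^+=3.9012  v^+=3.5074  a^+=0.2937
step 4: x_pred=7.8988  r=-8.9588  x^+=3.9121  v^+=-0.1587  a^+=-2.1041
step 5: x_pred=2.4892  r=-3.9792  x^+=0.7184  v^+=-4.2227  a^+=-3.1692
step 6: x_pred=-5.7670  r=9.4370  x^+=-1.5675  v^+=-3.4781  a^+=-0.6433
step 7: x_pred=-5.7408  r=4.6808  x^+=-3.6578  v^+=-2.0966  a^+=0.6095
step 8: x_pred=-5.5810  r=10.9510  x^+=-0.7078  v^+=3.4405  a^+=3.5406

resid = 10.9510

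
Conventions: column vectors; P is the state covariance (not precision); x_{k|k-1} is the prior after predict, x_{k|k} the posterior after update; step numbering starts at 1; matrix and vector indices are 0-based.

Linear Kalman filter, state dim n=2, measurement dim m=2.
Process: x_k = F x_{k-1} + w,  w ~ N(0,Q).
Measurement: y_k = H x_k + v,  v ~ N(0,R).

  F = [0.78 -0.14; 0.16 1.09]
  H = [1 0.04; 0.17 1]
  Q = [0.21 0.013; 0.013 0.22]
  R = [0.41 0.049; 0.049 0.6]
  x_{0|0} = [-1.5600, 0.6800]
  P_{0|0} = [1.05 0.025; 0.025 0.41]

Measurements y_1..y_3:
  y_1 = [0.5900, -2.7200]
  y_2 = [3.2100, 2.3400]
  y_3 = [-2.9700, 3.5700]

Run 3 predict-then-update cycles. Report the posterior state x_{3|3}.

step 1: x^-=[-1.3120, 0.4916]  P^-=[0.8514 0.1022; 0.1022 0.7427]  S=[1.2708 0.3263; 0.3263 1.4021]  K=[0.6679 0.0207; -0.0377 0.5509]  nu=[1.8823, -2.9886]  x^+=[-0.1165, -1.2257]  P^+=[0.2749 -0.0016; -0.0016 0.3290]
step 2: x^-=[0.0807, -1.3547]  P^-=[0.3841 -0.0042; -0.0042 0.6173]  S=[0.7947 0.1347; 0.1347 1.2270]  K=[0.4836 -0.0033; -0.0606 0.5092]  nu=[3.1835, 3.6809]  x^+=[1.6080, 0.3268]  P^+=[0.1986 -0.0121; -0.0121 0.3046]
step 3: x^-=[1.2085, 0.6135]  P^-=[0.3394 -0.0187; -0.0187 0.5828]  S=[0.7489 0.1112; 0.1112 1.1862]  K=[0.4537 -0.0096; -0.0673 0.4949]  nu=[-4.2031, 2.7511]  x^+=[-0.7249, 2.2579]  P^+=[0.1862 -0.0152; -0.0152 0.2962]

x_post = [-0.7249, 2.2579]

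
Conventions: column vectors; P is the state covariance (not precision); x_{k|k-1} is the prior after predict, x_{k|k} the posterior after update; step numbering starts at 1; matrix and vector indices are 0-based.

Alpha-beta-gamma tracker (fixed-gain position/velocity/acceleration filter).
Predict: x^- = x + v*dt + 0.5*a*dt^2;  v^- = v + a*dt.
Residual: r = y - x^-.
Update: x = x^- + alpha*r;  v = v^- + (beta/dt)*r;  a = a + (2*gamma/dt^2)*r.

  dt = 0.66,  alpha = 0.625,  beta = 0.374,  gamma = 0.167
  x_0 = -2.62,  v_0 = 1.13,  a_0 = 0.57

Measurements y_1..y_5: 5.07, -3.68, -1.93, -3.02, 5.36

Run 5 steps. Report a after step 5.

a_post = 3.6817

step 1: x_pred=-1.7501  r=6.8201  x^+=2.5125  v^+=5.3709  a^+=5.7993
step 2: x_pred=7.3204  r=-11.0004  x^+=0.4451  v^+=2.9649  a^+=-2.6353
step 3: x_pred=1.8280  r=-3.7580  x^+=-0.5207  v^+=-0.9039  a^+=-5.5168
step 4: x_pred=-2.3189  r=-0.7011  x^+=-2.7571  v^+=-4.9423  a^+=-6.0544
step 5: x_pred=-7.3376  r=12.6976  x^+=0.5984  v^+=-1.7428  a^+=3.6817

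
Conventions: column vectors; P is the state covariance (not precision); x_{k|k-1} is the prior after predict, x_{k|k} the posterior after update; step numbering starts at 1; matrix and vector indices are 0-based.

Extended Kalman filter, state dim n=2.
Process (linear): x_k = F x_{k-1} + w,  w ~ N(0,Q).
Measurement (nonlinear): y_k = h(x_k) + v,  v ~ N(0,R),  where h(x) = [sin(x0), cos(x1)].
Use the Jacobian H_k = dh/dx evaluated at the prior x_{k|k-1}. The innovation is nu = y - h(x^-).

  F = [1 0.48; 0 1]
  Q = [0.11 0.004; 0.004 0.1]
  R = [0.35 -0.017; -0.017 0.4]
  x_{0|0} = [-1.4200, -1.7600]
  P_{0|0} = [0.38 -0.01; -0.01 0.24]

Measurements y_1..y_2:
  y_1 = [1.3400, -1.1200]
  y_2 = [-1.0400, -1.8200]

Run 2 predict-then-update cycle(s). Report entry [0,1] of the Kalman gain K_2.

K[0,1] = 0.1791

step 1: x^-=[-2.2648, -1.7600]  P^-=[0.5357 0.1092; 0.1092 0.3400]  H_jac=[-0.6396 0.0000; 0.0000 0.9822]  S=[0.5692 -0.0856; -0.0856 0.7280]  K=[-0.5903 0.0779; -0.0547 0.4523]  nu=[2.1087, -0.9319]  x^+=[-3.5822, -2.2968]  P^+=[0.3251 0.0420; 0.0420 0.1851]
step 2: x^-=[-4.6846, -2.2968]  P^-=[0.5180 0.1348; 0.1348 0.2851]  H_jac=[-0.0277 0.0000; 0.0000 0.7478]  S=[0.3504 -0.0198; -0.0198 0.5595]  K=[-0.0309 0.1791; 0.0109 0.3815]  nu=[-2.0396, -1.1561]  x^+=[-4.8287, -2.7601]  P^+=[0.4995 0.0965; 0.0965 0.2038]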